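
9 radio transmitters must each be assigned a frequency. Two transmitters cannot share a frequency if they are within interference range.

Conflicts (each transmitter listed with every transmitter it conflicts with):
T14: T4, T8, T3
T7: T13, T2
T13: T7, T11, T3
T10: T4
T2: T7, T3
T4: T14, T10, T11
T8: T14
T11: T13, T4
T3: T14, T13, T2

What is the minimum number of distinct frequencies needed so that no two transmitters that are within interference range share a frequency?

The cycle T13-T11-T4-T14-T3-T13 has odd length 5, so it cannot be 2-colored; at least 3 frequencies are needed.
Using 3 frequencies: T14=2, T7=2, T13=1, T10=2, T2=1, T4=1, T8=1, T11=2, T3=3. Every pair that conflicts lands in different frequencies.

3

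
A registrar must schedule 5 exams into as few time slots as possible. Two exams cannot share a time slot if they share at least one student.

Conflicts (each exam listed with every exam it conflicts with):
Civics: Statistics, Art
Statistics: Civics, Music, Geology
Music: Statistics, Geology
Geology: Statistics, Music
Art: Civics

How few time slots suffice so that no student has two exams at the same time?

3

Statistics, Music, Geology are mutually in conflict, so at least 3 time slots are needed.
3 time slots suffice: Civics=2, Statistics=1, Music=3, Geology=2, Art=1. Each listed conflict is separated.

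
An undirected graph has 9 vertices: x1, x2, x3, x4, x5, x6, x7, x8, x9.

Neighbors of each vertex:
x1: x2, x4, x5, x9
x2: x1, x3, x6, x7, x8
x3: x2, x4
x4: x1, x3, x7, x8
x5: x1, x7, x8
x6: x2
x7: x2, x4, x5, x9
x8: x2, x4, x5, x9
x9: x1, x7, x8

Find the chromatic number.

2

x1 and x9 are adjacent, so at least 2 colors are needed.
2 colors suffice: color 1 → {x2, x4, x5, x9}; color 2 → {x1, x3, x6, x7, x8}. No two adjacent vertices share a color.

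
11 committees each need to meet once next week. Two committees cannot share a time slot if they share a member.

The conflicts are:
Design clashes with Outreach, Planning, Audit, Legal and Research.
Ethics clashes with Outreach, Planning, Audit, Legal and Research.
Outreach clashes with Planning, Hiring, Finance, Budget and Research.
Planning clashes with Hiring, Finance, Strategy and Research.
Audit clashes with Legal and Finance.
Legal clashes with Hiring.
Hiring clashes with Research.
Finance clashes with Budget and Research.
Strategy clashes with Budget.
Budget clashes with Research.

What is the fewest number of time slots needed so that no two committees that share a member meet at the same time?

4

Outreach, Planning, Hiring, Research are mutually in conflict, so at least 4 time slots are needed.
4 time slots suffice: time slot 1 → {Planning, Audit, Budget}; time slot 2 → {Outreach, Legal, Strategy}; time slot 3 → {Research}; time slot 4 → {Design, Ethics, Hiring, Finance}. Each listed conflict is separated.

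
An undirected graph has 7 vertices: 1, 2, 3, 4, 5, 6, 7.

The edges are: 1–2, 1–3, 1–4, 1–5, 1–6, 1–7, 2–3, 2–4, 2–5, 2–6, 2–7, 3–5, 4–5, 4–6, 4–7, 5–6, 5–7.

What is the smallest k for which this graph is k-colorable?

1, 2, 4, 5, 6 are mutually adjacent (a clique of size 5), so at least 5 colors are needed.
A valid assignment using 5 colors: 1=a, 2=c, 3=d, 4=d, 5=b, 6=e, 7=e. Every edge joins two different colors.

5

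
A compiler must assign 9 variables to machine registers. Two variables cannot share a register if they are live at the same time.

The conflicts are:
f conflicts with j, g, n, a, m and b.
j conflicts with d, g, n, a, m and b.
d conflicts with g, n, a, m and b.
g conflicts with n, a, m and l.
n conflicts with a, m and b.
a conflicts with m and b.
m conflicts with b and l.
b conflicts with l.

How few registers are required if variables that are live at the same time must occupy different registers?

j, d, n, a, m, b are mutually in conflict, so at least 6 registers are needed.
6 registers suffice: register 1 → {m}; register 2 → {a, l}; register 3 → {j}; register 4 → {n}; register 5 → {g, b}; register 6 → {f, d}. Every pair that conflicts lands in different registers.

6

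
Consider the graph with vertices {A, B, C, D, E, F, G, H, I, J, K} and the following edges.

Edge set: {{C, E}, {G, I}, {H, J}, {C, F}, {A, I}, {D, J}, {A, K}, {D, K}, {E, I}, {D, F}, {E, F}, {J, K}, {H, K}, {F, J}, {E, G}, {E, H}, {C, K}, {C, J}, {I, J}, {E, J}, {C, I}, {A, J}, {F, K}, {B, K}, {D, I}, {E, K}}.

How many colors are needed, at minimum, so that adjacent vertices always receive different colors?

C, E, F, J, K are mutually adjacent (a clique of size 5), so at least 5 colors are needed.
5 colors suffice: A=3, B=2, C=4, D=3, E=3, F=5, G=2, H=4, I=1, J=2, K=1. No two adjacent vertices share a color.

5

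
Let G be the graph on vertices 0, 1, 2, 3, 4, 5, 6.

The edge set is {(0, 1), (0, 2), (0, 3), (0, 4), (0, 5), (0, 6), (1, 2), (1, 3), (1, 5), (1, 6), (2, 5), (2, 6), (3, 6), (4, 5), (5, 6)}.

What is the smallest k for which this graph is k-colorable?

0, 1, 2, 5, 6 are pairwise adjacent (a clique of size 5), so at least 5 colors are needed.
One proper 5-coloring: 0=a, 1=b, 2=e, 3=c, 4=b, 5=c, 6=d. Each edge has distinct colors on its endpoints.

5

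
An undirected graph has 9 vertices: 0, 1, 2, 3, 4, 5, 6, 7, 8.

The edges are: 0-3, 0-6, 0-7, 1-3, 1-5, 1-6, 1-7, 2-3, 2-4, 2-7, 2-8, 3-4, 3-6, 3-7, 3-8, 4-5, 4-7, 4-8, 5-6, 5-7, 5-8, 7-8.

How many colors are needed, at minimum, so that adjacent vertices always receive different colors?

2, 3, 4, 7, 8 are pairwise adjacent (a clique of size 5), so at least 5 colors are needed.
One proper 5-coloring: 0=green, 1=green, 2=purple, 3=blue, 4=green, 5=blue, 6=red, 7=red, 8=yellow. No two adjacent vertices share a color.

5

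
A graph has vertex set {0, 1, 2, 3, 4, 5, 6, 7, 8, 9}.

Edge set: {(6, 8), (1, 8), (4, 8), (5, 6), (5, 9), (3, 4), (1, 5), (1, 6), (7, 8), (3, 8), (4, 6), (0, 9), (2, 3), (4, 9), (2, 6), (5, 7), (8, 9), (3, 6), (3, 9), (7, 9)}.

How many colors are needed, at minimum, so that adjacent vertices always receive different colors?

4

3, 4, 8, 9 are pairwise adjacent (a clique of size 4), so at least 4 colors are needed.
A valid assignment using 4 colors: 0=b, 1=c, 2=b, 3=c, 4=d, 5=b, 6=a, 7=c, 8=b, 9=a. Every edge joins two different colors.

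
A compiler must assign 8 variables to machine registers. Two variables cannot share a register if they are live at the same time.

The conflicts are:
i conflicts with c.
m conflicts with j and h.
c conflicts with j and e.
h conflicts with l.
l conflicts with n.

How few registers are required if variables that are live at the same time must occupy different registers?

c and e conflict, so at least 2 registers are needed.
2 registers suffice: register 1 → {m, c, l}; register 2 → {i, j, h, e, n}. Each listed conflict is separated.

2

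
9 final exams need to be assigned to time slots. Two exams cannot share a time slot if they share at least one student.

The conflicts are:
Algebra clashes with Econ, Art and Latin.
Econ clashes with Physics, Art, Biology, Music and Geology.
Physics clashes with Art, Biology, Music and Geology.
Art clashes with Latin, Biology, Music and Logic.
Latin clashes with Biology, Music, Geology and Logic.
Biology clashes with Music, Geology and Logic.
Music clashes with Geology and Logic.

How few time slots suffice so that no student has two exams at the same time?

5

Econ, Physics, Art, Biology, Music are mutually in conflict, so at least 5 time slots are needed.
5 time slots suffice: time slot 1 → {Algebra, Biology}; time slot 2 → {Music}; time slot 3 → {Art, Geology}; time slot 4 → {Econ, Latin}; time slot 5 → {Physics, Logic}. No two conflicting exams share a time slot.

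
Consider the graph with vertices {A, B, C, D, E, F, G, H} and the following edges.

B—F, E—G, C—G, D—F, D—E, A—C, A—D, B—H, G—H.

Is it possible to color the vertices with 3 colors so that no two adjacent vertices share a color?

Yes

The chromatic number is 3. The cycle A-C-G-E-D-A has odd length 5, so it cannot be 2-colored; at least 3 colors are needed.
3 colors suffice: color 1 → {B, D, G}; color 2 → {C, E, F, H}; color 3 → {A}.
That is already a proper 3-coloring.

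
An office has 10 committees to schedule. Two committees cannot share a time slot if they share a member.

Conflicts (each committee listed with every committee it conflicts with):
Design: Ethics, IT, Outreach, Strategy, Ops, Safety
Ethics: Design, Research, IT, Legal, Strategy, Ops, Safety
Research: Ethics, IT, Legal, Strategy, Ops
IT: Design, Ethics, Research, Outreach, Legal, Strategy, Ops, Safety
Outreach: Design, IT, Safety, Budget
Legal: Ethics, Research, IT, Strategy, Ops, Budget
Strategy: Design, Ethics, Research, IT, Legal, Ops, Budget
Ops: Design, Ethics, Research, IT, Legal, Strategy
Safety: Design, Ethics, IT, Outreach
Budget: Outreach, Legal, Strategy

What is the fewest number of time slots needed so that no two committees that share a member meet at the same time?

Ethics, Research, IT, Legal, Strategy, Ops all conflict with each other, so at least 6 time slots are needed.
6 time slots suffice: Design=4, Ethics=2, Research=6, IT=1, Outreach=2, Legal=4, Strategy=3, Ops=5, Safety=3, Budget=1. No two conflicting committees share a time slot.

6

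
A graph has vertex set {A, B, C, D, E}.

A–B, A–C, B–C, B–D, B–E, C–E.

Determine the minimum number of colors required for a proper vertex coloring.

A, B, C form a triangle, so at least 3 colors are needed.
A valid assignment using 3 colors: A=3, B=1, C=2, D=2, E=3. Each edge has distinct colors on its endpoints.

3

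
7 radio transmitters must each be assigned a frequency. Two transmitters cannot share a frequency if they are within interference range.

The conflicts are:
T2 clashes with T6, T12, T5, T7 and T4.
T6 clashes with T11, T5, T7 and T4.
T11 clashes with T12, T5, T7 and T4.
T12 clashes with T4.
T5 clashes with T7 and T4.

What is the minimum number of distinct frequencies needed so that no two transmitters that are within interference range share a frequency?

T6, T11, T5, T7 all conflict with each other, so at least 4 frequencies are needed.
4 frequencies suffice: frequency 1 → {T12, T5}; frequency 2 → {T2, T11}; frequency 3 → {T6}; frequency 4 → {T7, T4}. No two conflicting transmitters share a frequency.

4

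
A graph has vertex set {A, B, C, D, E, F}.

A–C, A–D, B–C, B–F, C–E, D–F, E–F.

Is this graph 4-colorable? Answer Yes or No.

Yes

The chromatic number is 3. The cycle D-F-E-C-A-D has odd length 5, so it cannot be 2-colored; at least 3 colors are needed.
One proper 3-coloring: A=3, B=2, C=1, D=2, E=2, F=1.
Since 4 ≥ 3, a proper 4-coloring certainly exists.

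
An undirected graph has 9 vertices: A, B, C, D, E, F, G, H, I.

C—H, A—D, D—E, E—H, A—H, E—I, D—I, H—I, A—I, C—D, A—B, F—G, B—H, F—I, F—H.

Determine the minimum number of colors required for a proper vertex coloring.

3

F, H, I form a triangle, so at least 3 colors are needed.
One proper 3-coloring: A=green, B=blue, C=blue, D=red, E=green, F=green, G=red, H=red, I=blue. Every edge joins two different colors.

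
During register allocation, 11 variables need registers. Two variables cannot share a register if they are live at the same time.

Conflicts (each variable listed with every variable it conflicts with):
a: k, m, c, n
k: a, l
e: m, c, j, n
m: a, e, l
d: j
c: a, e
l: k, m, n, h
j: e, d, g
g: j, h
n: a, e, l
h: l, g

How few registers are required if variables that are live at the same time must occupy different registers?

2

d and j conflict, so at least 2 registers are needed.
2 registers suffice: register 1 → {a, e, d, l, g}; register 2 → {k, m, c, j, n, h}. Every pair that conflicts lands in different registers.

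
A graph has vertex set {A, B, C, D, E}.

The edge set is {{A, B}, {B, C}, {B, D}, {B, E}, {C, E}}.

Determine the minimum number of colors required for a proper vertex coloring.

B, C, E are pairwise adjacent, so at least 3 colors are needed.
3 colors suffice: color red → {B}; color blue → {A, D, E}; color green → {C}. Each edge has distinct colors on its endpoints.

3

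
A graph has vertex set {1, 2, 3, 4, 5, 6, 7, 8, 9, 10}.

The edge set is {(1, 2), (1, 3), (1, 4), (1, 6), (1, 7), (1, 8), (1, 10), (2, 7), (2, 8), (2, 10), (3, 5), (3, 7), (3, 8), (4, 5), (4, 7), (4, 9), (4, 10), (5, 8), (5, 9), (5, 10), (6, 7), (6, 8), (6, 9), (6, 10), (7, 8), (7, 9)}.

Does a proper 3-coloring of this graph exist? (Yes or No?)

No

1, 6, 7, 8 are pairwise adjacent (a clique of size 4), so at least 4 colors are needed.
So 3 colors are not enough.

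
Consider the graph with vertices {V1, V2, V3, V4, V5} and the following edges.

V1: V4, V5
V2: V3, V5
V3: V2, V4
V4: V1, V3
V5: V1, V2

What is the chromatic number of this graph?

The cycle V2-V5-V1-V4-V3-V2 has odd length 5, so it cannot be 2-colored; at least 3 colors are needed.
3 colors suffice: color 1 → {V1, V3}; color 2 → {V4, V5}; color 3 → {V2}. Every edge joins two different colors.

3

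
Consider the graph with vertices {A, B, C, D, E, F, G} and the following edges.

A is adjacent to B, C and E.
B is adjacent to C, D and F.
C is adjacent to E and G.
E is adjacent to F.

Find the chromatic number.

A, B, C are pairwise adjacent, so at least 3 colors are needed.
3 colors suffice: color red → {B, E, G}; color blue → {C, D, F}; color green → {A}. No two adjacent vertices share a color.

3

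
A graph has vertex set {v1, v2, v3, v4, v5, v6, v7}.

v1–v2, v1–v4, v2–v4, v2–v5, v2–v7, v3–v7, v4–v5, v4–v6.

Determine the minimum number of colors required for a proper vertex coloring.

3

v1, v2, v4 are pairwise adjacent, so at least 3 colors are needed.
3 colors suffice: color 1 → {v2, v3, v6}; color 2 → {v4, v7}; color 3 → {v1, v5}. No two adjacent vertices share a color.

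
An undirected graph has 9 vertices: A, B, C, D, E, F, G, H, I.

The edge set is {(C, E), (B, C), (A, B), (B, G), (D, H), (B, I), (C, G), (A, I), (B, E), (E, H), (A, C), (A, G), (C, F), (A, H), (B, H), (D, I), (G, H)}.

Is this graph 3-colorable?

A, B, C, G are mutually adjacent (a clique of size 4), so at least 4 colors are needed.
So 3 colors are not enough.

No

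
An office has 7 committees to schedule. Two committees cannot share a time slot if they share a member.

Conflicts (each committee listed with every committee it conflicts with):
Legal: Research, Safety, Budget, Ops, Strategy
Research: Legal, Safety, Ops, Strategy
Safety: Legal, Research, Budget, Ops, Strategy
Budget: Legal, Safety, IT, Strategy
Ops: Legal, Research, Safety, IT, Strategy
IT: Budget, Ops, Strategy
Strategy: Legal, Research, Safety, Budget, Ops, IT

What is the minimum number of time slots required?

Legal, Research, Safety, Ops, Strategy pairwise conflict, so at least 5 time slots are needed.
Using 5 time slots: Legal=4, Research=5, Safety=3, Budget=2, Ops=2, IT=3, Strategy=1. No two conflicting committees share a time slot.

5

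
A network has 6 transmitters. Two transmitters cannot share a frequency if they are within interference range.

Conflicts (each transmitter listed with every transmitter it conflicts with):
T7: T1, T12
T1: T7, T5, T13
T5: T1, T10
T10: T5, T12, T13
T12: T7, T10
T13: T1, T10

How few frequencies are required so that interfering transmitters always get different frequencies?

3

The cycle T10-T5-T1-T7-T12-T10 has odd length 5, so it cannot be 2-colored; at least 3 frequencies are needed.
3 frequencies suffice: frequency 1 → {T1, T10}; frequency 2 → {T5, T12, T13}; frequency 3 → {T7}. Each listed conflict is separated.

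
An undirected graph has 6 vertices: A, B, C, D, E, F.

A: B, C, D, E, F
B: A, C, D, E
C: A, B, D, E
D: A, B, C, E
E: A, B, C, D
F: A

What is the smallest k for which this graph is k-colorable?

5

A, B, C, D, E are pairwise adjacent (a clique of size 5), so at least 5 colors are needed.
5 colors suffice: color red → {A}; color blue → {D, F}; color green → {B}; color yellow → {C}; color purple → {E}. No two adjacent vertices share a color.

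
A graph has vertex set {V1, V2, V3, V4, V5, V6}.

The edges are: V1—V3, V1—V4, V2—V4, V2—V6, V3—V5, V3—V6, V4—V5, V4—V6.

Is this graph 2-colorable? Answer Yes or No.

V2, V4, V6 are pairwise adjacent, so at least 3 colors are needed.
So 2 colors are not enough.

No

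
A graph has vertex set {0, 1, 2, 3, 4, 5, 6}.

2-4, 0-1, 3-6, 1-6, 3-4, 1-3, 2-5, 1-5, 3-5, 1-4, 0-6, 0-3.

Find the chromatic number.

4

0, 1, 3, 6 are pairwise adjacent (a clique of size 4), so at least 4 colors are needed.
One proper 4-coloring: 0=green, 1=red, 2=red, 3=blue, 4=green, 5=green, 6=yellow. Every edge joins two different colors.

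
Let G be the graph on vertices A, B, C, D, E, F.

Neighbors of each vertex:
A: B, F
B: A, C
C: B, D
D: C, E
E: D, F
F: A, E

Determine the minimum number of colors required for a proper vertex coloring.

2

A and B are adjacent, so at least 2 colors are needed.
2 colors suffice: color red → {B, D, F}; color blue → {A, C, E}. Each edge has distinct colors on its endpoints.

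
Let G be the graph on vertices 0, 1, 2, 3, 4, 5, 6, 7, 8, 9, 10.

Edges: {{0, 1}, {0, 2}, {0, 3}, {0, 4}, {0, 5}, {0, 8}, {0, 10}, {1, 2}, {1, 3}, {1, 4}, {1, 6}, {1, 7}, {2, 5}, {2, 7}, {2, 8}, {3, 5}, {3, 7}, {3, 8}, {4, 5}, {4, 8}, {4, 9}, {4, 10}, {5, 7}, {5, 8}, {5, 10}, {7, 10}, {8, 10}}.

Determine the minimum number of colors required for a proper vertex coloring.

0, 4, 5, 8, 10 are mutually adjacent (a clique of size 5), so at least 5 colors are needed.
5 colors suffice: color a → {0, 6, 7, 9}; color b → {1, 5}; color c → {8}; color d → {2, 3, 4}; color e → {10}. Each edge has distinct colors on its endpoints.

5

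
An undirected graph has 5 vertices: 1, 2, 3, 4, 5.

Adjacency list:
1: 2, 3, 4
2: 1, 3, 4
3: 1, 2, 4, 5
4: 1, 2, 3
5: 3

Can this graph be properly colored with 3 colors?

No

1, 2, 3, 4 are mutually adjacent (a clique of size 4), so at least 4 colors are needed.
So 3 colors are not enough.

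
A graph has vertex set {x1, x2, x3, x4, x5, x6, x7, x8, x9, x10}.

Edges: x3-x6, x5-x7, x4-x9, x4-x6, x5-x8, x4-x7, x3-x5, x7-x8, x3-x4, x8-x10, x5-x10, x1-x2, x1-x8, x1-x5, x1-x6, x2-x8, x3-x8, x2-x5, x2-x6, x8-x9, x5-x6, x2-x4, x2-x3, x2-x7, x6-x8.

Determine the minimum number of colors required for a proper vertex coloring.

5

x1, x2, x5, x6, x8 form a clique, so at least 5 colors are needed.
5 colors suffice: color 1 → {x4, x8}; color 2 → {x2, x9, x10}; color 3 → {x5}; color 4 → {x6, x7}; color 5 → {x1, x3}. Each edge has distinct colors on its endpoints.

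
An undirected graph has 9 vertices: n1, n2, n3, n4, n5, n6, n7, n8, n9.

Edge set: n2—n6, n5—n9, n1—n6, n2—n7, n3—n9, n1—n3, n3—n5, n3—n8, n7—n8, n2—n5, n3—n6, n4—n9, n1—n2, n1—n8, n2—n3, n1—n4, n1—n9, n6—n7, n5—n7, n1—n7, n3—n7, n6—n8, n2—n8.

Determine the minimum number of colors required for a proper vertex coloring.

6

n1, n2, n3, n6, n7, n8 form a clique, so at least 6 colors are needed.
One proper 6-coloring: n1=2, n2=3, n3=1, n4=1, n5=2, n6=5, n7=4, n8=6, n9=3. Every edge joins two different colors.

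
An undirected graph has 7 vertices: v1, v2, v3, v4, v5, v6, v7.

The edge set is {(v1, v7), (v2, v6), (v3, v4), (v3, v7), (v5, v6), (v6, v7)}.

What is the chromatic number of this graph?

v5 and v6 are adjacent, so at least 2 colors are needed.
2 colors suffice: color R → {v1, v3, v6}; color B → {v2, v4, v5, v7}. Each edge has distinct colors on its endpoints.

2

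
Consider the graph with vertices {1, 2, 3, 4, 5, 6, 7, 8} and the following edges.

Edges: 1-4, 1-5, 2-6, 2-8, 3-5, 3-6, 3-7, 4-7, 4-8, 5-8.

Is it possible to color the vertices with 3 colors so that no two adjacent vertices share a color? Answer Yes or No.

The chromatic number is 3. The cycle 7-4-8-5-3-7 has odd length 5, so it cannot be 2-colored; at least 3 colors are needed.
One proper 3-coloring: 1=a, 2=c, 3=a, 4=b, 5=b, 6=b, 7=c, 8=a.
That is already a proper 3-coloring.

Yes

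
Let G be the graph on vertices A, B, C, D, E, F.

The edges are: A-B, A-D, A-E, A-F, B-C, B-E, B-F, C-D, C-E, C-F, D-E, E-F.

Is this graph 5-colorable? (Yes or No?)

The chromatic number is 4. A, B, E, F form a clique, so at least 4 colors are needed.
4 colors suffice: color 1 → {E}; color 2 → {A, C}; color 3 → {B, D}; color 4 → {F}.
Since 5 ≥ 4, a proper 5-coloring certainly exists.

Yes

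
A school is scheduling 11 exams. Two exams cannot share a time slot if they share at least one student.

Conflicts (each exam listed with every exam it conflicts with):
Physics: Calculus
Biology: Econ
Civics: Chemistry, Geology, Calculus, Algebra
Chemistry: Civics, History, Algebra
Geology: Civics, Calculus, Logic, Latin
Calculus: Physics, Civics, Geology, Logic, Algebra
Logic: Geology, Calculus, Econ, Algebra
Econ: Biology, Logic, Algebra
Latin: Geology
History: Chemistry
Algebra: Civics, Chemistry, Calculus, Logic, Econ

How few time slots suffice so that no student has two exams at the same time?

3

Civics, Chemistry, Algebra all conflict with each other, so at least 3 time slots are needed.
3 time slots suffice: time slot 1 → {Physics, Biology, Geology, History, Algebra}; time slot 2 → {Chemistry, Calculus, Econ, Latin}; time slot 3 → {Civics, Logic}. Every pair that conflicts lands in different time slots.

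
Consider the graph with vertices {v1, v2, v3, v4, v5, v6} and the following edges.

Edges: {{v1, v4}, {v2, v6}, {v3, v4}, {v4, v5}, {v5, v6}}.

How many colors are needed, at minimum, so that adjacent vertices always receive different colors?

v5 and v6 are adjacent, so at least 2 colors are needed.
One proper 2-coloring: v1=blue, v2=blue, v3=blue, v4=red, v5=blue, v6=red. Every edge joins two different colors.

2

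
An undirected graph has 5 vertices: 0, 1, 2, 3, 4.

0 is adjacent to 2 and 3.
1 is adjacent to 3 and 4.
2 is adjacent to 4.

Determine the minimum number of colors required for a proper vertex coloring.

3

The cycle 2-0-3-1-4-2 has odd length 5, so it cannot be 2-colored; at least 3 colors are needed.
One proper 3-coloring: 0=b, 1=b, 2=c, 3=a, 4=a. No two adjacent vertices share a color.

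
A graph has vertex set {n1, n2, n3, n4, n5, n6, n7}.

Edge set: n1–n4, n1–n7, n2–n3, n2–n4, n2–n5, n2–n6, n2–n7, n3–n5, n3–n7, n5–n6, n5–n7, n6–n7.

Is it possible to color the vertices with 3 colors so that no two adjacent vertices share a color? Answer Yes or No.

No

n2, n5, n6, n7 are mutually adjacent (a clique of size 4), so at least 4 colors are needed.
So 3 colors are not enough.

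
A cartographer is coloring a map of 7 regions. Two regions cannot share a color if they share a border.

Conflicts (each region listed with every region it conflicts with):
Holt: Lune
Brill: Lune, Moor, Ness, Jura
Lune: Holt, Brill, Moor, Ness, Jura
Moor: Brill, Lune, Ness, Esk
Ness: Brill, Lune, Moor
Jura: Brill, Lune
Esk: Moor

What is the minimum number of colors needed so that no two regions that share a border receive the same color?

Brill, Lune, Moor, Ness are mutually in conflict, so at least 4 colors are needed.
4 colors suffice: color 1 → {Lune, Esk}; color 2 → {Holt, Brill}; color 3 → {Moor, Jura}; color 4 → {Ness}. Every pair that conflicts lands in different colors.

4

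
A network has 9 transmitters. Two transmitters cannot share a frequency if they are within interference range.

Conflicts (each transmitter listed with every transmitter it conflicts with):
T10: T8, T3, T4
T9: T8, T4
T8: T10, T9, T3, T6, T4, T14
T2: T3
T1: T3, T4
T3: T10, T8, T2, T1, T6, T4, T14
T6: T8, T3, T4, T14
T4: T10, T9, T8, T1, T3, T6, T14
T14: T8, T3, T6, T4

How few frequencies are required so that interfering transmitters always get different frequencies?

T8, T3, T6, T4, T14 pairwise conflict, so at least 5 frequencies are needed.
5 frequencies suffice: frequency 1 → {T9, T3}; frequency 2 → {T2, T4}; frequency 3 → {T8, T1}; frequency 4 → {T10, T6}; frequency 5 → {T14}. Each listed conflict is separated.

5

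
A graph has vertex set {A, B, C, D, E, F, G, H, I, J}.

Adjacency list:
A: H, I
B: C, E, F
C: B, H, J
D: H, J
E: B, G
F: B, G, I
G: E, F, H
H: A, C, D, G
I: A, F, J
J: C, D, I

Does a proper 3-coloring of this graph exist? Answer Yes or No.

Yes

The chromatic number is 3. The cycle I-J-D-H-A-I has odd length 5, so it cannot be 2-colored; at least 3 colors are needed.
3 colors suffice: color red → {E, F, H, J}; color blue → {B, D, G, I}; color green → {A, C}.
That is already a proper 3-coloring.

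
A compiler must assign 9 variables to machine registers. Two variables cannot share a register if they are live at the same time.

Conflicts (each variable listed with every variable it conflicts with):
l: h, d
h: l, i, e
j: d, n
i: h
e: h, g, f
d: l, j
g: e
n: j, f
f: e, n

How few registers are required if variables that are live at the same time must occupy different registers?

The cycle h-l-d-j-n-f-e-h has odd length 7, so it cannot be 2-colored; at least 3 registers are needed.
Using 3 registers: l=2, h=1, j=1, i=2, e=2, d=3, g=1, n=2, f=1. No two conflicting variables share a register.

3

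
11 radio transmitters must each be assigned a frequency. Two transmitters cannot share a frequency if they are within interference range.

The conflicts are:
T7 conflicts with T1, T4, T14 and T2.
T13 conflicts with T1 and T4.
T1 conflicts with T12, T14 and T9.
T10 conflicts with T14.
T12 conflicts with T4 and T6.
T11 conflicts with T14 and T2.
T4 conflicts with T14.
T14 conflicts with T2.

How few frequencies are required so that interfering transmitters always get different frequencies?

3

T7, T1, T14 all conflict with each other, so at least 3 frequencies are needed.
3 frequencies suffice: frequency 1 → {T13, T12, T14, T9}; frequency 2 → {T1, T10, T4, T2, T6}; frequency 3 → {T7, T11}. Every pair that conflicts lands in different frequencies.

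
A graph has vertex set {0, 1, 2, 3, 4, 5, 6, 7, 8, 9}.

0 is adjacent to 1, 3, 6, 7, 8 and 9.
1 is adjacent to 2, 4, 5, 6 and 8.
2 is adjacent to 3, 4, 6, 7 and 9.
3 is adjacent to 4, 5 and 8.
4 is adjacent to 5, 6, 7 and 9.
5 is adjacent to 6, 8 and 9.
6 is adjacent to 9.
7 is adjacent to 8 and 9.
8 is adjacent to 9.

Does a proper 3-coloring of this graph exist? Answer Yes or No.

No

4, 5, 6, 9 are mutually adjacent (a clique of size 4), so at least 4 colors are needed.
So 3 colors are not enough.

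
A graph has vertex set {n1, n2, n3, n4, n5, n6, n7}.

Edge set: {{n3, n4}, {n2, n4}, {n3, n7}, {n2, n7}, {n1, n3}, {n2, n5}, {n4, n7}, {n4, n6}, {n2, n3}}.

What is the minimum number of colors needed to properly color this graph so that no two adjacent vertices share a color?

n2, n3, n4, n7 are mutually adjacent (a clique of size 4), so at least 4 colors are needed.
4 colors suffice: n1=blue, n2=blue, n3=red, n4=green, n5=red, n6=red, n7=yellow. Every edge joins two different colors.

4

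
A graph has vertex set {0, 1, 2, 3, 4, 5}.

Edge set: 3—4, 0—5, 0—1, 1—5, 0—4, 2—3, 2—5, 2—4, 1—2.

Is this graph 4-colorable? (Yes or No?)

The chromatic number is 3. 0, 1, 5 are mutually adjacent, so at least 3 colors are needed.
One proper 3-coloring: 0=red, 1=green, 2=red, 3=green, 4=blue, 5=blue.
Since 4 ≥ 3, a proper 4-coloring certainly exists.

Yes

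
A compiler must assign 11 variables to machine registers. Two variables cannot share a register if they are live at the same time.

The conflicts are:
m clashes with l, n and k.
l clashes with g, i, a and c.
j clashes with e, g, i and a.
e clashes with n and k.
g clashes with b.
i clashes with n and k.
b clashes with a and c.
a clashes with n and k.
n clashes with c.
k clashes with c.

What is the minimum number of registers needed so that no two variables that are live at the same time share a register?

2

l and c conflict, so at least 2 registers are needed.
2 registers suffice: m=2, l=1, j=1, e=2, g=2, i=2, b=1, a=2, n=1, k=1, c=2. Each listed conflict is separated.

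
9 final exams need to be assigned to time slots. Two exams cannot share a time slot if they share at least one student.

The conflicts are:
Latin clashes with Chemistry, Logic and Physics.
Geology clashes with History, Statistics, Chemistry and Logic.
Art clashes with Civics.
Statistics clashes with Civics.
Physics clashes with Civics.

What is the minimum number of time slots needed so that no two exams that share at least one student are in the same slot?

2

Latin and Logic conflict, so at least 2 time slots are needed.
2 time slots suffice: time slot 1 → {Latin, Geology, Civics}; time slot 2 → {History, Art, Statistics, Chemistry, Logic, Physics}. Each listed conflict is separated.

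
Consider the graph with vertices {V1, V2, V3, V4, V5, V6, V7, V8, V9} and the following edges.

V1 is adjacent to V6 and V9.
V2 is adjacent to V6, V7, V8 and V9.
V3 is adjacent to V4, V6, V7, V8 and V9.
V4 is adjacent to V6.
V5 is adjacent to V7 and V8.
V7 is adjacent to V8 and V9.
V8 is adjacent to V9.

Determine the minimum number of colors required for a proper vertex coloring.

V3, V7, V8, V9 are mutually adjacent (a clique of size 4), so at least 4 colors are needed.
4 colors suffice: color 1 → {V6, V8}; color 2 → {V4, V5, V9}; color 3 → {V1, V2, V3}; color 4 → {V7}. Each edge has distinct colors on its endpoints.

4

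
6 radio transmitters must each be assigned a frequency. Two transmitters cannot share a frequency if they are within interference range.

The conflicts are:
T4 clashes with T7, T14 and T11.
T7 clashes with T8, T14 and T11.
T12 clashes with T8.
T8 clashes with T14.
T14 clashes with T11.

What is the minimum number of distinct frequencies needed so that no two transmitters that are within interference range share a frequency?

T4, T7, T14, T11 are mutually in conflict, so at least 4 frequencies are needed.
4 frequencies suffice: frequency 1 → {T12, T14}; frequency 2 → {T7}; frequency 3 → {T8, T11}; frequency 4 → {T4}. Every pair that conflicts lands in different frequencies.

4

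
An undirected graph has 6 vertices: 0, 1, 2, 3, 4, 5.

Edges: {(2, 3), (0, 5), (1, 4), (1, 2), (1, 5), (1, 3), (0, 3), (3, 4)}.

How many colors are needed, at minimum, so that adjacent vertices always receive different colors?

3

1, 2, 3 are pairwise adjacent, so at least 3 colors are needed.
One proper 3-coloring: 0=red, 1=red, 2=green, 3=blue, 4=green, 5=blue. Every edge joins two different colors.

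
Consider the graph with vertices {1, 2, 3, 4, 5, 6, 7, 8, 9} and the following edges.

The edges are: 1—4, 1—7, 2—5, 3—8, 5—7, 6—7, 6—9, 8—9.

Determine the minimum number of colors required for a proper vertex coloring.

2

1 and 4 are adjacent, so at least 2 colors are needed.
2 colors suffice: color a → {2, 3, 4, 7, 9}; color b → {1, 5, 6, 8}. No two adjacent vertices share a color.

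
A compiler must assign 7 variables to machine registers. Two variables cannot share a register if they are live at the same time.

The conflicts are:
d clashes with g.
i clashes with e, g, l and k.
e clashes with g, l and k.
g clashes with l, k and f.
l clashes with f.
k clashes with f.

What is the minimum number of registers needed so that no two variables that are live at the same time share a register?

4

i, e, g, l pairwise conflict, so at least 4 registers are needed.
Using 4 registers: d=2, i=3, e=4, g=1, l=2, k=2, f=3. Each listed conflict is separated.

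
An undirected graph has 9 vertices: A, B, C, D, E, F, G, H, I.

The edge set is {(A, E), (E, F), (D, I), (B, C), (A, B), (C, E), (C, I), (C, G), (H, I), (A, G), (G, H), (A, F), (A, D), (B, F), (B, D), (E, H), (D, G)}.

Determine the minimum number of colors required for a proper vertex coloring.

3

A, E, F are pairwise adjacent, so at least 3 colors are needed.
3 colors suffice: color red → {A, C, H}; color blue → {D, F}; color green → {B, E, G, I}. Every edge joins two different colors.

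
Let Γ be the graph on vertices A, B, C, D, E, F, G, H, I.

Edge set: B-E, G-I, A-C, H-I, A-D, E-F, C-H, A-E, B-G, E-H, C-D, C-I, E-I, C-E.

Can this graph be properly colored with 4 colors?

Yes

The chromatic number is 4. C, E, H, I are mutually adjacent (a clique of size 4), so at least 4 colors are needed.
4 colors suffice: A=3, B=2, C=2, D=1, E=1, F=2, G=1, H=4, I=3.
That is already a proper 4-coloring.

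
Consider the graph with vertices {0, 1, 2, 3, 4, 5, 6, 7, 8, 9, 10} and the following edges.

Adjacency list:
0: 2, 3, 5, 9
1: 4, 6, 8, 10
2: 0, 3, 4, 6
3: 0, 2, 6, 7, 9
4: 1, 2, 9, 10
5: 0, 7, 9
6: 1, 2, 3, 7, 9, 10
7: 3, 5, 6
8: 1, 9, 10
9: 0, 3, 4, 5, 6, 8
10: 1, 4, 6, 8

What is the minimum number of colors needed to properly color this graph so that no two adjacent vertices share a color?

3

0, 2, 3 form a triangle, so at least 3 colors are needed.
3 colors suffice: color a → {1, 2, 7, 9}; color b → {0, 4, 6, 8}; color c → {3, 5, 10}. No two adjacent vertices share a color.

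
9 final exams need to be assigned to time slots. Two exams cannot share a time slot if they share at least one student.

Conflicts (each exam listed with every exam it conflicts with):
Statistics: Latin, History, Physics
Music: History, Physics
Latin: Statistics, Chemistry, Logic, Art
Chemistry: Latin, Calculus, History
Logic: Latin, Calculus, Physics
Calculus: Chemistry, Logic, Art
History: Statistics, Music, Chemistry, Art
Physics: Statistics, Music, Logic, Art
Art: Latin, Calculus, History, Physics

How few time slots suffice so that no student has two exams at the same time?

Chemistry and Calculus conflict, so at least 2 time slots are needed.
2 time slots suffice: time slot 1 → {Latin, Calculus, History, Physics}; time slot 2 → {Statistics, Music, Chemistry, Logic, Art}. Each listed conflict is separated.

2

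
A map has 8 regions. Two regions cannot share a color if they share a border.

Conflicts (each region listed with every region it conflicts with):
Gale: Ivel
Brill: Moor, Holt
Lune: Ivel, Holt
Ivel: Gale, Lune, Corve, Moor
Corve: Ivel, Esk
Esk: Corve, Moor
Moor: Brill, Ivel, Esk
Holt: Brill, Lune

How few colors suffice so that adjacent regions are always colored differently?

The cycle Moor-Ivel-Lune-Holt-Brill-Moor has odd length 5, so it cannot be 2-colored; at least 3 colors are needed.
One proper 3-coloring: Gale=2, Brill=1, Lune=2, Ivel=1, Corve=2, Esk=1, Moor=2, Holt=3. Every pair that conflicts lands in different colors.

3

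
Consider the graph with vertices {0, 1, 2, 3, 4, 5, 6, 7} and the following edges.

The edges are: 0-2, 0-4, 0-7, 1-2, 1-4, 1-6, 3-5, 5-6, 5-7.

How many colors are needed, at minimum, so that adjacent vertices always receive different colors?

2

5 and 7 are adjacent, so at least 2 colors are needed.
2 colors suffice: color a → {0, 1, 5}; color b → {2, 3, 4, 6, 7}. No two adjacent vertices share a color.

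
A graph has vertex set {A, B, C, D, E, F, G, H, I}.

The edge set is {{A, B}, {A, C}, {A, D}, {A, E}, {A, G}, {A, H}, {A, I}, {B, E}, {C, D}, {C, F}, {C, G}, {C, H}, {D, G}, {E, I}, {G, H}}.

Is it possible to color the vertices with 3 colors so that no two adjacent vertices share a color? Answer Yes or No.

A, C, G, H form a clique, so at least 4 colors are needed.
So 3 colors are not enough.

No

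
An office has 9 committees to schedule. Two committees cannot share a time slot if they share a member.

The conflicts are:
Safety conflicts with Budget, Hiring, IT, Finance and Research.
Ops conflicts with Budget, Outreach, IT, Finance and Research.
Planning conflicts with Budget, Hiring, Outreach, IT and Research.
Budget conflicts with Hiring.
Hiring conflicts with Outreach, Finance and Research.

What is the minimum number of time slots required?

Safety, Hiring, Finance pairwise conflict, so at least 3 time slots are needed.
3 time slots suffice: time slot 1 → {Ops, Hiring}; time slot 2 → {Safety, Planning}; time slot 3 → {Budget, Outreach, IT, Finance, Research}. No two conflicting committees share a time slot.

3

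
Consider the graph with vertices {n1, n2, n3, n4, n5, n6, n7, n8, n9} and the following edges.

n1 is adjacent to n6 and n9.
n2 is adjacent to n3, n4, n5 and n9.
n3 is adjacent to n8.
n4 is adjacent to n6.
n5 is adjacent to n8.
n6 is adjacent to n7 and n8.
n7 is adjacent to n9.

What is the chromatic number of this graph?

The cycle n4-n2-n3-n8-n6-n4 has odd length 5, so it cannot be 2-colored; at least 3 colors are needed.
3 colors suffice: color 1 → {n2, n6}; color 2 → {n4, n8, n9}; color 3 → {n1, n3, n5, n7}. No two adjacent vertices share a color.

3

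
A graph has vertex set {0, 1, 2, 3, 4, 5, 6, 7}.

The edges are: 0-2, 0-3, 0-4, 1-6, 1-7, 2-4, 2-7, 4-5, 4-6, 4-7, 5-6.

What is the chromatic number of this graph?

4, 5, 6 form a triangle, so at least 3 colors are needed.
3 colors suffice: color a → {1, 3, 4}; color b → {0, 6, 7}; color c → {2, 5}. Every edge joins two different colors.

3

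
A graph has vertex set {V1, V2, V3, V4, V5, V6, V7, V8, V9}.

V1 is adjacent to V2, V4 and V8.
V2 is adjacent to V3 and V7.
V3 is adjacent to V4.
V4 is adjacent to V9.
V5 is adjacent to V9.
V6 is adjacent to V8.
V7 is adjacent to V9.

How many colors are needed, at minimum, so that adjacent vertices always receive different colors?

3

The cycle V3-V4-V9-V7-V2-V3 has odd length 5, so it cannot be 2-colored; at least 3 colors are needed.
3 colors suffice: color red → {V2, V4, V5, V8}; color blue → {V1, V3, V6, V9}; color green → {V7}. Every edge joins two different colors.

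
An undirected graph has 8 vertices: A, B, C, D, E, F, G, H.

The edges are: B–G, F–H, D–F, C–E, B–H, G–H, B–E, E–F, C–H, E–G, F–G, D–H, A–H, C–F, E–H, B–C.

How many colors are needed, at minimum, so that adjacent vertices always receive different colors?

E, F, G, H are mutually adjacent (a clique of size 4), so at least 4 colors are needed.
4 colors suffice: color red → {H}; color blue → {A, D, E}; color green → {B, F}; color yellow → {C, G}. Each edge has distinct colors on its endpoints.

4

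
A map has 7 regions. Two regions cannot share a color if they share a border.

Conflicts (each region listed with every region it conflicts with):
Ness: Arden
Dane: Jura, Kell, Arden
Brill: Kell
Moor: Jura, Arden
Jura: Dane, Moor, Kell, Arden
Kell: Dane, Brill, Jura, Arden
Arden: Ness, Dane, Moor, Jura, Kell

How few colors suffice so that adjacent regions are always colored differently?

Dane, Jura, Kell, Arden pairwise conflict, so at least 4 colors are needed.
4 colors suffice: color 1 → {Brill, Arden}; color 2 → {Ness, Jura}; color 3 → {Moor, Kell}; color 4 → {Dane}. No two conflicting regions share a color.

4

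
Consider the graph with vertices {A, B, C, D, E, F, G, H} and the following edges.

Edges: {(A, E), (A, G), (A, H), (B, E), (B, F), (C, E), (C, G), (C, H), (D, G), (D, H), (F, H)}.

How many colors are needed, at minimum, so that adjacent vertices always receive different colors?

The cycle H-A-E-B-F-H has odd length 5, so it cannot be 2-colored; at least 3 colors are needed.
3 colors suffice: A=blue, B=green, C=blue, D=blue, E=red, F=blue, G=red, H=red. No two adjacent vertices share a color.

3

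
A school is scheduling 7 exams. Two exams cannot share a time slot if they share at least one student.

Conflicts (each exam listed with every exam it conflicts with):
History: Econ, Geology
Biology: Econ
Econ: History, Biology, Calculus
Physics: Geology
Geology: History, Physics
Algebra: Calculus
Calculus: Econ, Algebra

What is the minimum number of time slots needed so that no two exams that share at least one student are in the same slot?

Physics and Geology conflict, so at least 2 time slots are needed.
2 time slots suffice: time slot 1 → {Econ, Geology, Algebra}; time slot 2 → {History, Biology, Physics, Calculus}. Each listed conflict is separated.

2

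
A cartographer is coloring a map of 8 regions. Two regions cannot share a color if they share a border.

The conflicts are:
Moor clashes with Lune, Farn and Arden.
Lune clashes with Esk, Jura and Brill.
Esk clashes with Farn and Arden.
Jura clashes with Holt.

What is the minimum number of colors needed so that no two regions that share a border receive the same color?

2

Jura and Holt conflict, so at least 2 colors are needed.
2 colors suffice: color 1 → {Lune, Farn, Holt, Arden}; color 2 → {Moor, Esk, Jura, Brill}. Every pair that conflicts lands in different colors.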